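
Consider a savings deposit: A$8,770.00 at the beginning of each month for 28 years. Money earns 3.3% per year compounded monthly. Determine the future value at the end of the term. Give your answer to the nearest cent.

This is an annuity due: 336 deposits of A$8,770.00 at the beginning of each month.
Periodic rate r = 0.033/12 per month; n is counted in months.
FV = PMT × [((1+r)^n − 1)/r] × (1+r) = 8,770 × [(1+r)^336 − 1] / r × (1+r) = A$4,848,451.86

A$4,848,451.86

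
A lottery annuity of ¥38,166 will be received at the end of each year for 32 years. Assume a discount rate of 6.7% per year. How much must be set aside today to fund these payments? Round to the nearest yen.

This is an ordinary annuity: 32 payments of ¥38,166 at the end of each year.
Periodic rate r = 0.067 per year.
PV = PMT × [(1 − (1+r)^−n)/r] = 38,166 × [1 − (1+r)^−32] / r = ¥498,136

¥498,136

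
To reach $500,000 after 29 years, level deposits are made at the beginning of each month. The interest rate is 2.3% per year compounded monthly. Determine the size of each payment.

Level annuity due; solve FV = PMT × [((1+r)^n − 1)/r] × (1+r) for PMT.
Periodic rate r = 0.023/12 per month; n is counted in months.
With n = 348: PMT = 500,000 / ([((1+r)^n − 1)/r] × (1+r)) = $1,009.88

$1,009.88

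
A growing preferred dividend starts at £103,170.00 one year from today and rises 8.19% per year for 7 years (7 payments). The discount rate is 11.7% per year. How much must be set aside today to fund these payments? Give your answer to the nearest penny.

Periodic rate r = 0.117 per year.
Growing ordinary annuity: PV = PMT₁ × [1 − ((1+g)/(1+r))^n] / (r − g) = 103,170 × [1 − ((1+0.0819)/(1+r))^7] / (r − 0.0819) = £588,688.01.

£588,688.01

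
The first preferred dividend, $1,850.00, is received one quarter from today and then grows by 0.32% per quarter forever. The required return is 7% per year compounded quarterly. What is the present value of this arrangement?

$129,370.63

Periodic rate r = 0.07/4 per quarter.
Growing perpetuity (Gordon): PV = PMT₁ / (r − g) = 1,850 / (r − 0.0032) = $129,370.63.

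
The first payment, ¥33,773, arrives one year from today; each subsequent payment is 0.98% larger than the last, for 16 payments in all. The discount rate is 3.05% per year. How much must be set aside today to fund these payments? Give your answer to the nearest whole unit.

Periodic rate r = 0.0305 per year.
Growing ordinary annuity: PV = PMT₁ × [1 − ((1+g)/(1+r))^n] / (r − g) = 33,773 × [1 − ((1+0.0098)/(1+r))^16] / (r − 0.0098) = ¥452,319.

¥452,319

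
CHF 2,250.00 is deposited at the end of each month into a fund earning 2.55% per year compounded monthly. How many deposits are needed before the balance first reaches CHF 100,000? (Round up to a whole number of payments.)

Periodic rate r = 0.0255/12 per month; n is counted in months.
Ordinary annuity FV: 100,000 = 2,250 × [((1+r)^n − 1)/r].
(1+r)^n = 1 + 100,000 × r / 2,250, so n = ln(1 + 100,000·r/2,250) / ln(1+r) = 42.51.
Round up to a whole number of payments: n = 43.

43 payments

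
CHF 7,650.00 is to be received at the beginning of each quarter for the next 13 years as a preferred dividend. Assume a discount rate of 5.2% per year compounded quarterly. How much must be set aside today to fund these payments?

This is an annuity due: 52 payments of CHF 7,650.00 at the beginning of each quarter.
Periodic rate r = 0.052/4 per quarter; n is counted in quarters.
PV = PMT × [(1 − (1+r)^−n)/r] × (1+r) = 7,650 × [1 − (1+r)^−52] / r × (1+r) = CHF 291,577.13

CHF 291,577.13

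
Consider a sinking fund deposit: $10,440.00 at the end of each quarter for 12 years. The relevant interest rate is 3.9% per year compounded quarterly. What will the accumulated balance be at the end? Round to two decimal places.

This is an ordinary annuity: 48 deposits of $10,440.00 at the end of each quarter.
Periodic rate r = 0.039/4 per quarter; n is counted in quarters.
FV = PMT × [((1+r)^n − 1)/r] = 10,440 × [(1+r)^48 − 1] / r = $635,160.94

$635,160.94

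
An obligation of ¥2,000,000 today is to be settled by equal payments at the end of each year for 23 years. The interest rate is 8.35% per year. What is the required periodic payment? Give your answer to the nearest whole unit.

Level ordinary annuity; solve PV = PMT × [(1 − (1+r)^−n)/r] for PMT.
Periodic rate r = 0.0835 per year.
With n = 23: PMT = 2,000,000 / ([(1 − (1+r)^−n)/r]) = ¥198,361

¥198,361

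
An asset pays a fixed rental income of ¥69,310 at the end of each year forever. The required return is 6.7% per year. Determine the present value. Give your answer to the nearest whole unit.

Periodic rate r = 0.067 per year.
Level perpetuity: PV = PMT / r = 69,310 / (0.067) = ¥1,034,478.

¥1,034,478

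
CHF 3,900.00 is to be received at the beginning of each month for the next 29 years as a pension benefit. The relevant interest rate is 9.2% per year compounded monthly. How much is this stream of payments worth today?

This is an annuity due: 348 payments of CHF 3,900.00 at the beginning of each month.
Periodic rate r = 0.092/12 per month; n is counted in months.
PV = PMT × [(1 − (1+r)^−n)/r] × (1+r) = 3,900 × [1 − (1+r)^−348] / r × (1+r) = CHF 476,662.42

CHF 476,662.42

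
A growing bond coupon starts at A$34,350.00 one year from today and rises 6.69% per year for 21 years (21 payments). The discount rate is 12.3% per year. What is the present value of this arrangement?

Periodic rate r = 0.123 per year.
Growing ordinary annuity: PV = PMT₁ × [1 − ((1+g)/(1+r))^n] / (r − g) = 34,350 × [1 − ((1+0.0669)/(1+r))^21] / (r − 0.0669) = A$403,568.44.

A$403,568.44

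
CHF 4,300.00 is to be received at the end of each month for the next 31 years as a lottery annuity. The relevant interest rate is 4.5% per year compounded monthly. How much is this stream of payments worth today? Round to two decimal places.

CHF 861,742.36

This is an ordinary annuity: 372 payments of CHF 4,300.00 at the end of each month.
Periodic rate r = 0.045/12 per month; n is counted in months.
PV = PMT × [(1 − (1+r)^−n)/r] = 4,300 × [1 − (1+r)^−372] / r = CHF 861,742.36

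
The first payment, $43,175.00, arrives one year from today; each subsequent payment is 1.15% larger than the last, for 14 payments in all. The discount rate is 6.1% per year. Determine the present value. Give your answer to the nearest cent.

$425,400.59

Periodic rate r = 0.061 per year.
Growing ordinary annuity: PV = PMT₁ × [1 − ((1+g)/(1+r))^n] / (r − g) = 43,175 × [1 − ((1+0.0115)/(1+r))^14] / (r − 0.0115) = $425,400.59.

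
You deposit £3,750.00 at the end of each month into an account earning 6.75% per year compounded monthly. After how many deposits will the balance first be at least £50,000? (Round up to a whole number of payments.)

Periodic rate r = 0.0675/12 per month; n is counted in months.
Ordinary annuity FV: 50,000 = 3,750 × [((1+r)^n − 1)/r].
(1+r)^n = 1 + 50,000 × r / 3,750, so n = ln(1 + 50,000·r/3,750) / ln(1+r) = 12.89.
Round up to a whole number of payments: n = 13.

13 payments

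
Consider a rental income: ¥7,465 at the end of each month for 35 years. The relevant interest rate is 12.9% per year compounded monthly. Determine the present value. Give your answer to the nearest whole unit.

¥686,634

This is an ordinary annuity: 420 payments of ¥7,465 at the end of each month.
Periodic rate r = 0.129/12 per month; n is counted in months.
PV = PMT × [(1 − (1+r)^−n)/r] = 7,465 × [1 − (1+r)^−420] / r = ¥686,634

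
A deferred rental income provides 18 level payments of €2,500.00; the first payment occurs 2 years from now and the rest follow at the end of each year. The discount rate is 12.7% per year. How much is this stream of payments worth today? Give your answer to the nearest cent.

€15,436.36

Ordinary annuity of 18 payments, first payment at period 2.
Periodic rate r = 0.127 per year.
The ordinary-annuity PV formula values the stream one period before the first payment (period 1); discount that back 1 periods:
PV₀ = 2,500 × [1 − (1+r)^−18] / r × (1+r)^−1 = €15,436.36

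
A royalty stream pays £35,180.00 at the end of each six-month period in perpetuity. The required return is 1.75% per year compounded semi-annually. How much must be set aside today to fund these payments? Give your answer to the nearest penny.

Periodic rate r = 0.0175/2 per half-year.
Level perpetuity: PV = PMT / r = 35,180 / (0.0175/2) = £4,020,571.43.

£4,020,571.43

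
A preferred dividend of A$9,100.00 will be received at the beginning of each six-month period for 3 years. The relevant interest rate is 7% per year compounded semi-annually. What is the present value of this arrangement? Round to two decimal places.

This is an annuity due: 6 payments of A$9,100.00 at the beginning of each six-month period.
Periodic rate r = 0.07/2 per half-year; n is counted in half-years.
PV = PMT × [(1 − (1+r)^−n)/r] × (1+r) = 9,100 × [1 − (1+r)^−6] / r × (1+r) = A$50,186.98

A$50,186.98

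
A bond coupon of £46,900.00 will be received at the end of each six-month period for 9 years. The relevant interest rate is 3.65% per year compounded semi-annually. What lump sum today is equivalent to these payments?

This is an ordinary annuity: 18 payments of £46,900.00 at the end of each six-month period.
Periodic rate r = 0.0365/2 per half-year; n is counted in half-years.
PV = PMT × [(1 − (1+r)^−n)/r] = 46,900 × [1 − (1+r)^−18] / r = £714,066.15

£714,066.15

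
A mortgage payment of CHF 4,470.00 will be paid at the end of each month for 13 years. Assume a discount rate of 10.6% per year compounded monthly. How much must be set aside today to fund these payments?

This is an ordinary annuity: 156 payments of CHF 4,470.00 at the end of each month.
Periodic rate r = 0.106/12 per month; n is counted in months.
PV = PMT × [(1 − (1+r)^−n)/r] = 4,470 × [1 − (1+r)^−156] / r = CHF 377,700.46

CHF 377,700.46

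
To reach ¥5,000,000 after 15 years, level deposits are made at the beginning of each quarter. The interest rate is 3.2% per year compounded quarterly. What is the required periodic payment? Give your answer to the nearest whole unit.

¥64,736

Level annuity due; solve FV = PMT × [((1+r)^n − 1)/r] × (1+r) for PMT.
Periodic rate r = 0.032/4 per quarter; n is counted in quarters.
With n = 60: PMT = 5,000,000 / ([((1+r)^n − 1)/r] × (1+r)) = ¥64,736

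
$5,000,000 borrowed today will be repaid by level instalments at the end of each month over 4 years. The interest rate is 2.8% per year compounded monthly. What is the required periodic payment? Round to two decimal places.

$110,230.22

Level ordinary annuity; solve PV = PMT × [(1 − (1+r)^−n)/r] for PMT.
Periodic rate r = 0.028/12 per month; n is counted in months.
With n = 48: PMT = 5,000,000 / ([(1 − (1+r)^−n)/r]) = $110,230.22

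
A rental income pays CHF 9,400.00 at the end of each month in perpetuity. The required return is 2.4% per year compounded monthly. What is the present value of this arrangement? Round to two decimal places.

Periodic rate r = 0.024/12 per month.
Level perpetuity: PV = PMT / r = 9,400 / (0.024/12) = CHF 4,700,000.00.

CHF 4,700,000.00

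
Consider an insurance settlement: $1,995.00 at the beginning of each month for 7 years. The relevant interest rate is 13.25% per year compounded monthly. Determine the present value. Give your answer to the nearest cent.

$110,050.81

This is an annuity due: 84 payments of $1,995.00 at the beginning of each month.
Periodic rate r = 0.1325/12 per month; n is counted in months.
PV = PMT × [(1 − (1+r)^−n)/r] × (1+r) = 1,995 × [1 − (1+r)^−84] / r × (1+r) = $110,050.81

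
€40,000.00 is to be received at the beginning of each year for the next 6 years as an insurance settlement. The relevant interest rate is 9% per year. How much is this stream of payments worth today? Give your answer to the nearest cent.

€195,586.05

This is an annuity due: 6 payments of €40,000.00 at the beginning of each year.
Periodic rate r = 0.09 per year.
PV = PMT × [(1 − (1+r)^−n)/r] × (1+r) = 40,000 × [1 − (1+r)^−6] / r × (1+r) = €195,586.05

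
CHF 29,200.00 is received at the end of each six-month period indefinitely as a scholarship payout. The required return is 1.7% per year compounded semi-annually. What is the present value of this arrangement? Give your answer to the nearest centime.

CHF 3,435,294.12

Periodic rate r = 0.017/2 per half-year.
Level perpetuity: PV = PMT / r = 29,200 / (0.017/2) = CHF 3,435,294.12.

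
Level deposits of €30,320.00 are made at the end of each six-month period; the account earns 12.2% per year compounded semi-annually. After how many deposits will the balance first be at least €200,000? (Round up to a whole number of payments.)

Periodic rate r = 0.122/2 per half-year; n is counted in half-years.
Ordinary annuity FV: 200,000 = 30,320 × [((1+r)^n − 1)/r].
(1+r)^n = 1 + 200,000 × r / 30,320, so n = ln(1 + 200,000·r/30,320) / ln(1+r) = 5.71.
Round up to a whole number of payments: n = 6.

6 payments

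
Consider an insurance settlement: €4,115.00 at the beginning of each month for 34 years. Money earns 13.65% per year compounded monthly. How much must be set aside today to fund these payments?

€362,249.58

This is an annuity due: 408 payments of €4,115.00 at the beginning of each month.
Periodic rate r = 0.1365/12 per month; n is counted in months.
PV = PMT × [(1 − (1+r)^−n)/r] × (1+r) = 4,115 × [1 − (1+r)^−408] / r × (1+r) = €362,249.58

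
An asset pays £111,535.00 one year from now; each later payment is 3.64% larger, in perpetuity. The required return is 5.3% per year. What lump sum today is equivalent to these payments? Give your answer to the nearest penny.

Periodic rate r = 0.053 per year.
Growing perpetuity (Gordon): PV = PMT₁ / (r − g) = 111,535 / (r − 0.0364) = £6,718,975.90.

£6,718,975.90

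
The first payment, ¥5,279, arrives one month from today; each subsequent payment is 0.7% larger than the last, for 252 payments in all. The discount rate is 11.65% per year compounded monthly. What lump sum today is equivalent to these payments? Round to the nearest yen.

¥958,567

Periodic rate r = 0.1165/12 per month; n is counted in months.
Growing ordinary annuity: PV = PMT₁ × [1 − ((1+g)/(1+r))^n] / (r − g) = 5,279 × [1 − ((1+0.007)/(1+r))^252] / (r − 0.007) = ¥958,567.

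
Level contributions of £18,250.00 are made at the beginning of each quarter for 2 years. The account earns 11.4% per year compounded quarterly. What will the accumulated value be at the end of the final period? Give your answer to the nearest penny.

This is an annuity due: 8 deposits of £18,250.00 at the beginning of each quarter.
Periodic rate r = 0.114/4 per quarter; n is counted in quarters.
FV = PMT × [((1+r)^n − 1)/r] × (1+r) = 18,250 × [(1+r)^8 − 1] / r × (1+r) = £166,024.46

£166,024.46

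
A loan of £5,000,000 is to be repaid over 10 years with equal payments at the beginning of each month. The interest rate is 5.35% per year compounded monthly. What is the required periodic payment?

£53,653.06

Level annuity due; solve PV = PMT × [(1 − (1+r)^−n)/r] × (1+r) for PMT.
Periodic rate r = 0.0535/12 per month; n is counted in months.
With n = 120: PMT = 5,000,000 / ([(1 − (1+r)^−n)/r] × (1+r)) = £53,653.06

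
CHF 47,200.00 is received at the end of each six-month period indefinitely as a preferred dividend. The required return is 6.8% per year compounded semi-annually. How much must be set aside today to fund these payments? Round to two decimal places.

Periodic rate r = 0.068/2 per half-year.
Level perpetuity: PV = PMT / r = 47,200 / (0.068/2) = CHF 1,388,235.29.

CHF 1,388,235.29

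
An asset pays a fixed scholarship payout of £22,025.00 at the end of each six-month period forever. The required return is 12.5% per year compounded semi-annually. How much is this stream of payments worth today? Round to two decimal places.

£352,400.00

Periodic rate r = 0.125/2 per half-year.
Level perpetuity: PV = PMT / r = 22,025 / (0.125/2) = £352,400.00.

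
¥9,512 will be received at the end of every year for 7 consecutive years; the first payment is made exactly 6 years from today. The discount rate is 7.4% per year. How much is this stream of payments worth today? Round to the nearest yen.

Ordinary annuity of 7 payments, first payment at period 6.
Periodic rate r = 0.074 per year.
The ordinary-annuity PV formula values the stream one period before the first payment (period 5); discount that back 5 periods:
PV₀ = 9,512 × [1 − (1+r)^−7] / r × (1+r)^−5 = ¥35,379

¥35,379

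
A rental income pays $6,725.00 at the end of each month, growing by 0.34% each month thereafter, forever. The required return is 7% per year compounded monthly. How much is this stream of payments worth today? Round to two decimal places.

Periodic rate r = 0.07/12 per month.
Growing perpetuity (Gordon): PV = PMT₁ / (r − g) = 6,725 / (r − 0.0034) = $2,763,698.63.

$2,763,698.63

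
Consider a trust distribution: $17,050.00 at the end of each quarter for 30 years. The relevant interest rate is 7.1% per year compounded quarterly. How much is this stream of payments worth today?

This is an ordinary annuity: 120 payments of $17,050.00 at the end of each quarter.
Periodic rate r = 0.071/4 per quarter; n is counted in quarters.
PV = PMT × [(1 − (1+r)^−n)/r] = 17,050 × [1 − (1+r)^−120] / r = $844,259.90

$844,259.90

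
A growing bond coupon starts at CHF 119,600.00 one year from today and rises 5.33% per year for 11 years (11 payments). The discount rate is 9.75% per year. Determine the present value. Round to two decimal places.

Periodic rate r = 0.0975 per year.
Growing ordinary annuity: PV = PMT₁ × [1 − ((1+g)/(1+r))^n] / (r − g) = 119,600 × [1 − ((1+0.0533)/(1+r))^11] / (r − 0.0533) = CHF 984,283.29.

CHF 984,283.29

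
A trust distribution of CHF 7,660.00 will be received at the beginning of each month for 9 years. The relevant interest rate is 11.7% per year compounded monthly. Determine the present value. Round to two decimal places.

CHF 515,111.40

This is an annuity due: 108 payments of CHF 7,660.00 at the beginning of each month.
Periodic rate r = 0.117/12 per month; n is counted in months.
PV = PMT × [(1 − (1+r)^−n)/r] × (1+r) = 7,660 × [1 − (1+r)^−108] / r × (1+r) = CHF 515,111.40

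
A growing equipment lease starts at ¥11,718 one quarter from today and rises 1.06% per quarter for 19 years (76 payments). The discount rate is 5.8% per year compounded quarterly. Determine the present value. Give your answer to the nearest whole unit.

¥762,493

Periodic rate r = 0.058/4 per quarter; n is counted in quarters.
Growing ordinary annuity: PV = PMT₁ × [1 − ((1+g)/(1+r))^n] / (r − g) = 11,718 × [1 − ((1+0.0106)/(1+r))^76] / (r − 0.0106) = ¥762,493.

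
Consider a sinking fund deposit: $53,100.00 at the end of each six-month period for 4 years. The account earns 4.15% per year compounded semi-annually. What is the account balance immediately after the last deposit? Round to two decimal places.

This is an ordinary annuity: 8 deposits of $53,100.00 at the end of each six-month period.
Periodic rate r = 0.0415/2 per half-year; n is counted in half-years.
FV = PMT × [((1+r)^n − 1)/r] = 53,100 × [(1+r)^8 − 1] / r = $456,965.19

$456,965.19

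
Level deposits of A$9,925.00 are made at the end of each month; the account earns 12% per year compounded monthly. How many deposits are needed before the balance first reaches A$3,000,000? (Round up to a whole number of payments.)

140 payments

Periodic rate r = 0.12/12 per month; n is counted in months.
Ordinary annuity FV: 3,000,000 = 9,925 × [((1+r)^n − 1)/r].
(1+r)^n = 1 + 3,000,000 × r / 9,925, so n = ln(1 + 3,000,000·r/9,925) / ln(1+r) = 139.89.
Round up to a whole number of payments: n = 140.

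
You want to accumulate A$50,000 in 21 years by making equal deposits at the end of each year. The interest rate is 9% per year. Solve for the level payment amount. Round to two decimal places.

A$880.83

Level ordinary annuity; solve FV = PMT × [((1+r)^n − 1)/r] for PMT.
Periodic rate r = 0.09 per year.
With n = 21: PMT = 50,000 / ([((1+r)^n − 1)/r]) = A$880.83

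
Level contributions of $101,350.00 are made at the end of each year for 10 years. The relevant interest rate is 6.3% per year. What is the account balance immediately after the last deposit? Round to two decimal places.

$1,354,844.34

This is an ordinary annuity: 10 deposits of $101,350.00 at the end of each year.
Periodic rate r = 0.063 per year.
FV = PMT × [((1+r)^n − 1)/r] = 101,350 × [(1+r)^10 − 1] / r = $1,354,844.34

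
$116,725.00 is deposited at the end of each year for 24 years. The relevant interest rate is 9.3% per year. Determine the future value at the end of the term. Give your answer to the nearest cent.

$9,351,214.79

This is an ordinary annuity: 24 deposits of $116,725.00 at the end of each year.
Periodic rate r = 0.093 per year.
FV = PMT × [((1+r)^n − 1)/r] = 116,725 × [(1+r)^24 − 1] / r = $9,351,214.79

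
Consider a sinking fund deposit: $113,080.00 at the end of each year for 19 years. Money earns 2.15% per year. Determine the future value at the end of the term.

This is an ordinary annuity: 19 deposits of $113,080.00 at the end of each year.
Periodic rate r = 0.0215 per year.
FV = PMT × [((1+r)^n − 1)/r] = 113,080 × [(1+r)^19 − 1] / r = $2,619,561.05

$2,619,561.05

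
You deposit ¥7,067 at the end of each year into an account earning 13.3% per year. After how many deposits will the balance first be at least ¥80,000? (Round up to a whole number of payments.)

Periodic rate r = 0.133 per year.
Ordinary annuity FV: 80,000 = 7,067 × [((1+r)^n − 1)/r].
(1+r)^n = 1 + 80,000 × r / 7,067, so n = ln(1 + 80,000·r/7,067) / ln(1+r) = 7.36.
Round up to a whole number of payments: n = 8.

8 payments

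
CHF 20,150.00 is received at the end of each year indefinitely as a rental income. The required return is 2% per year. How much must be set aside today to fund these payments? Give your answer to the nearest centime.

CHF 1,007,500.00

Periodic rate r = 0.02 per year.
Level perpetuity: PV = PMT / r = 20,150 / (0.02) = CHF 1,007,500.00.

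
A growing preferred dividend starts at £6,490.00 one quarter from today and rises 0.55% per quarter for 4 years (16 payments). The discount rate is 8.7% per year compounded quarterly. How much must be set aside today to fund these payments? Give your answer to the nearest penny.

£90,362.05

Periodic rate r = 0.087/4 per quarter; n is counted in quarters.
Growing ordinary annuity: PV = PMT₁ × [1 − ((1+g)/(1+r))^n] / (r − g) = 6,490 × [1 − ((1+0.0055)/(1+r))^16] / (r − 0.0055) = £90,362.05.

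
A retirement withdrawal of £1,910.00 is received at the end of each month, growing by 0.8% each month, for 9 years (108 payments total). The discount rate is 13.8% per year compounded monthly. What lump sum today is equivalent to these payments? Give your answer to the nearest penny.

Periodic rate r = 0.138/12 per month; n is counted in months.
Growing ordinary annuity: PV = PMT₁ × [1 − ((1+g)/(1+r))^n] / (r − g) = 1,910 × [1 − ((1+0.008)/(1+r))^108] / (r − 0.008) = £170,407.01.

£170,407.01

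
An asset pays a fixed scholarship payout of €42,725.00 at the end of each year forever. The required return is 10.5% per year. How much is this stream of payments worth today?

€406,904.76

Periodic rate r = 0.105 per year.
Level perpetuity: PV = PMT / r = 42,725 / (0.105) = €406,904.76.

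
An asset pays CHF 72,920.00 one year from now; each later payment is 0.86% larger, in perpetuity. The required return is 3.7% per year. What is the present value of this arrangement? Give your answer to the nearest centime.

Periodic rate r = 0.037 per year.
Growing perpetuity (Gordon): PV = PMT₁ / (r − g) = 72,920 / (r − 0.0086) = CHF 2,567,605.63.

CHF 2,567,605.63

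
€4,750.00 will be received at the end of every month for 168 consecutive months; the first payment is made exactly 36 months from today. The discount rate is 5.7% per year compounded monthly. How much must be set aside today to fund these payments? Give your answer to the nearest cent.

€465,027.45

Ordinary annuity of 168 payments, first payment at period 36.
Periodic rate r = 0.057/12 per month; n is counted in months.
The ordinary-annuity PV formula values the stream one period before the first payment (period 35); discount that back 35 periods:
PV₀ = 4,750 × [1 − (1+r)^−168] / r × (1+r)^−35 = €465,027.45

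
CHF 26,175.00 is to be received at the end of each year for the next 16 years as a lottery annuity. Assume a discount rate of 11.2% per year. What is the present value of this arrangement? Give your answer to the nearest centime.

This is an ordinary annuity: 16 payments of CHF 26,175.00 at the end of each year.
Periodic rate r = 0.112 per year.
PV = PMT × [(1 − (1+r)^−n)/r] = 26,175 × [1 − (1+r)^−16] / r = CHF 190,949.85

CHF 190,949.85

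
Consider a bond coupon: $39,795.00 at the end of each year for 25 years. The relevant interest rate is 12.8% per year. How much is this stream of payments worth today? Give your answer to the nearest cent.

This is an ordinary annuity: 25 payments of $39,795.00 at the end of each year.
Periodic rate r = 0.128 per year.
PV = PMT × [(1 − (1+r)^−n)/r] = 39,795 × [1 − (1+r)^−25] / r = $295,591.40

$295,591.40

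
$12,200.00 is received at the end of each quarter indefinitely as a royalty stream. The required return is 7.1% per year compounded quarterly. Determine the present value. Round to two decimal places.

$687,323.94

Periodic rate r = 0.071/4 per quarter.
Level perpetuity: PV = PMT / r = 12,200 / (0.071/4) = $687,323.94.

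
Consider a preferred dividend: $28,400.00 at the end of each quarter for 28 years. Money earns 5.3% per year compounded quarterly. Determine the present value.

$1,652,667.06

This is an ordinary annuity: 112 payments of $28,400.00 at the end of each quarter.
Periodic rate r = 0.053/4 per quarter; n is counted in quarters.
PV = PMT × [(1 − (1+r)^−n)/r] = 28,400 × [1 − (1+r)^−112] / r = $1,652,667.06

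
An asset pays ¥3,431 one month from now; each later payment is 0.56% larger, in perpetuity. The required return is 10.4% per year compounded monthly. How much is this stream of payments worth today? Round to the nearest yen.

Periodic rate r = 0.104/12 per month.
Growing perpetuity (Gordon): PV = PMT₁ / (r − g) = 3,431 / (r − 0.0056) = ¥1,118,804.

¥1,118,804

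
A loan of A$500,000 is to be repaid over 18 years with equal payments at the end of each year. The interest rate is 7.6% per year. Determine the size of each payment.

Level ordinary annuity; solve PV = PMT × [(1 − (1+r)^−n)/r] for PMT.
Periodic rate r = 0.076 per year.
With n = 18: PMT = 500,000 / ([(1 − (1+r)^−n)/r]) = A$51,879.55

A$51,879.55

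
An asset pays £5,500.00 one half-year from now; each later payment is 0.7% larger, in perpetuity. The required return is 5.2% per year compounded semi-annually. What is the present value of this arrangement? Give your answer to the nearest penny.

£289,473.68

Periodic rate r = 0.052/2 per half-year.
Growing perpetuity (Gordon): PV = PMT₁ / (r − g) = 5,500 / (r − 0.007) = £289,473.68.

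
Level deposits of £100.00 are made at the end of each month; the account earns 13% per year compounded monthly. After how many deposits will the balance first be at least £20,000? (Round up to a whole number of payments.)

Periodic rate r = 0.13/12 per month; n is counted in months.
Ordinary annuity FV: 20,000 = 100 × [((1+r)^n − 1)/r].
(1+r)^n = 1 + 20,000 × r / 100, so n = ln(1 + 20,000·r/100) / ln(1+r) = 106.98.
Round up to a whole number of payments: n = 107.

107 payments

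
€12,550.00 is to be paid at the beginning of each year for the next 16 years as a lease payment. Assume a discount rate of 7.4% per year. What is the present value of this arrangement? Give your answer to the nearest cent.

This is an annuity due: 16 payments of €12,550.00 at the beginning of each year.
Periodic rate r = 0.074 per year.
PV = PMT × [(1 − (1+r)^−n)/r] × (1+r) = 12,550 × [1 − (1+r)^−16] / r × (1+r) = €124,021.63

€124,021.63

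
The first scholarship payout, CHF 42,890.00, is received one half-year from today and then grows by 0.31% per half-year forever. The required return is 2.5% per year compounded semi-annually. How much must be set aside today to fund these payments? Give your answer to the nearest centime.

Periodic rate r = 0.025/2 per half-year.
Growing perpetuity (Gordon): PV = PMT₁ / (r − g) = 42,890 / (r − 0.0031) = CHF 4,562,765.96.

CHF 4,562,765.96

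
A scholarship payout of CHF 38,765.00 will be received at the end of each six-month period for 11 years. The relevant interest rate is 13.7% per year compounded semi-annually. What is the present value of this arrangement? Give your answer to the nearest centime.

CHF 434,174.84

This is an ordinary annuity: 22 payments of CHF 38,765.00 at the end of each six-month period.
Periodic rate r = 0.137/2 per half-year; n is counted in half-years.
PV = PMT × [(1 − (1+r)^−n)/r] = 38,765 × [1 − (1+r)^−22] / r = CHF 434,174.84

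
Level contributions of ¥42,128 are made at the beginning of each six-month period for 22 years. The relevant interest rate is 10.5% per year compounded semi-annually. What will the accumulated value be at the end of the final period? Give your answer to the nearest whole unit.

¥7,179,717

This is an annuity due: 44 deposits of ¥42,128 at the beginning of each six-month period.
Periodic rate r = 0.105/2 per half-year; n is counted in half-years.
FV = PMT × [((1+r)^n − 1)/r] × (1+r) = 42,128 × [(1+r)^44 − 1] / r × (1+r) = ¥7,179,717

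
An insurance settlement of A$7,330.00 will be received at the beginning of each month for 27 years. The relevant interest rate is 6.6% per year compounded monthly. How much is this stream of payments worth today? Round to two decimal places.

This is an annuity due: 324 payments of A$7,330.00 at the beginning of each month.
Periodic rate r = 0.066/12 per month; n is counted in months.
PV = PMT × [(1 − (1+r)^−n)/r] × (1+r) = 7,330 × [1 − (1+r)^−324] / r × (1+r) = A$1,113,420.13

A$1,113,420.13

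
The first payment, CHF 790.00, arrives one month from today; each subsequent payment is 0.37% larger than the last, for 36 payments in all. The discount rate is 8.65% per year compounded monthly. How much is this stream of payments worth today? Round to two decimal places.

CHF 26,581.30

Periodic rate r = 0.0865/12 per month; n is counted in months.
Growing ordinary annuity: PV = PMT₁ × [1 − ((1+g)/(1+r))^n] / (r − g) = 790 × [1 − ((1+0.0037)/(1+r))^36] / (r − 0.0037) = CHF 26,581.30.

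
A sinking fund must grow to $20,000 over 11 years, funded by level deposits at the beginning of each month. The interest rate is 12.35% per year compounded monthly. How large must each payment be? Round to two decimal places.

$71.15

Level annuity due; solve FV = PMT × [((1+r)^n − 1)/r] × (1+r) for PMT.
Periodic rate r = 0.1235/12 per month; n is counted in months.
With n = 132: PMT = 20,000 / ([((1+r)^n − 1)/r] × (1+r)) = $71.15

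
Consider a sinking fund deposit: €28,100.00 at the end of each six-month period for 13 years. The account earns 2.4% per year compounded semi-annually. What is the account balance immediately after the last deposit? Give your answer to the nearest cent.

€851,476.56

This is an ordinary annuity: 26 deposits of €28,100.00 at the end of each six-month period.
Periodic rate r = 0.024/2 per half-year; n is counted in half-years.
FV = PMT × [((1+r)^n − 1)/r] = 28,100 × [(1+r)^26 − 1] / r = €851,476.56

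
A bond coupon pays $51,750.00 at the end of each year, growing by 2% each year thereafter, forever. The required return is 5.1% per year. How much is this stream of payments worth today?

Periodic rate r = 0.051 per year.
Growing perpetuity (Gordon): PV = PMT₁ / (r − g) = 51,750 / (r − 0.02) = $1,669,354.84.

$1,669,354.84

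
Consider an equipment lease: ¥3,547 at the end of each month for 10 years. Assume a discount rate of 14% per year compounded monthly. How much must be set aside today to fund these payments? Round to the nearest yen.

¥228,446

This is an ordinary annuity: 120 payments of ¥3,547 at the end of each month.
Periodic rate r = 0.14/12 per month; n is counted in months.
PV = PMT × [(1 − (1+r)^−n)/r] = 3,547 × [1 − (1+r)^−120] / r = ¥228,446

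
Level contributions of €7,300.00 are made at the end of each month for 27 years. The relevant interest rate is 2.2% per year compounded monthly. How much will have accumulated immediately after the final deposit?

€3,226,204.80

This is an ordinary annuity: 324 deposits of €7,300.00 at the end of each month.
Periodic rate r = 0.022/12 per month; n is counted in months.
FV = PMT × [((1+r)^n − 1)/r] = 7,300 × [(1+r)^324 − 1] / r = €3,226,204.80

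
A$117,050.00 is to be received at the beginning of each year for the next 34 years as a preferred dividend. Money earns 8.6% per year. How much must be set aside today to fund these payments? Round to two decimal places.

This is an annuity due: 34 payments of A$117,050.00 at the beginning of each year.
Periodic rate r = 0.086 per year.
PV = PMT × [(1 − (1+r)^−n)/r] × (1+r) = 117,050 × [1 − (1+r)^−34] / r × (1+r) = A$1,388,665.38

A$1,388,665.38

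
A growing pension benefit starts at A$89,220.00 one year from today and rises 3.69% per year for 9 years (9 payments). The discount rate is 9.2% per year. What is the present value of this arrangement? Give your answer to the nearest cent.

Periodic rate r = 0.092 per year.
Growing ordinary annuity: PV = PMT₁ × [1 − ((1+g)/(1+r))^n] / (r − g) = 89,220 × [1 − ((1+0.0369)/(1+r))^9] / (r − 0.0369) = A$603,132.38.

A$603,132.38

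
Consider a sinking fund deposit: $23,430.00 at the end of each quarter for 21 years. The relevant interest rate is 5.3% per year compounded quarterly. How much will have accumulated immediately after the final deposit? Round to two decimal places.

This is an ordinary annuity: 84 deposits of $23,430.00 at the end of each quarter.
Periodic rate r = 0.053/4 per quarter; n is counted in quarters.
FV = PMT × [((1+r)^n − 1)/r] = 23,430 × [(1+r)^84 − 1] / r = $3,574,288.19

$3,574,288.19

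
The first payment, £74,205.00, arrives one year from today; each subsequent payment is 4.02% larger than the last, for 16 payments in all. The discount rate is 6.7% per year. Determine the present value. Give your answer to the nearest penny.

£925,792.70

Periodic rate r = 0.067 per year.
Growing ordinary annuity: PV = PMT₁ × [1 − ((1+g)/(1+r))^n] / (r − g) = 74,205 × [1 − ((1+0.0402)/(1+r))^16] / (r − 0.0402) = £925,792.70.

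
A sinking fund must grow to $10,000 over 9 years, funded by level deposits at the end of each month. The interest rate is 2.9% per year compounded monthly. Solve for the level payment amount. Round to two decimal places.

Level ordinary annuity; solve FV = PMT × [((1+r)^n − 1)/r] for PMT.
Periodic rate r = 0.029/12 per month; n is counted in months.
With n = 108: PMT = 10,000 / ([((1+r)^n − 1)/r]) = $81.15

$81.15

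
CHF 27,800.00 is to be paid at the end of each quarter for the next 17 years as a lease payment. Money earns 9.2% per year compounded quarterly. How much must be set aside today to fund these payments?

CHF 951,197.65

This is an ordinary annuity: 68 payments of CHF 27,800.00 at the end of each quarter.
Periodic rate r = 0.092/4 per quarter; n is counted in quarters.
PV = PMT × [(1 − (1+r)^−n)/r] = 27,800 × [1 − (1+r)^−68] / r = CHF 951,197.65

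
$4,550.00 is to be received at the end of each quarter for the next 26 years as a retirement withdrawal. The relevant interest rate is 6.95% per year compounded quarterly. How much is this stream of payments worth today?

$218,213.27

This is an ordinary annuity: 104 payments of $4,550.00 at the end of each quarter.
Periodic rate r = 0.0695/4 per quarter; n is counted in quarters.
PV = PMT × [(1 − (1+r)^−n)/r] = 4,550 × [1 − (1+r)^−104] / r = $218,213.27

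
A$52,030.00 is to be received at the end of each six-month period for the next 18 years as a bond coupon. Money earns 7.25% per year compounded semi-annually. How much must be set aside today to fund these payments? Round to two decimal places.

This is an ordinary annuity: 36 payments of A$52,030.00 at the end of each six-month period.
Periodic rate r = 0.0725/2 per half-year; n is counted in half-years.
PV = PMT × [(1 − (1+r)^−n)/r] = 52,030 × [1 − (1+r)^−36] / r = A$1,036,999.39

A$1,036,999.39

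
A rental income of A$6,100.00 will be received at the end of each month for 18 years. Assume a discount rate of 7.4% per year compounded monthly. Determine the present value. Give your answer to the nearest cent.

A$727,023.74

This is an ordinary annuity: 216 payments of A$6,100.00 at the end of each month.
Periodic rate r = 0.074/12 per month; n is counted in months.
PV = PMT × [(1 − (1+r)^−n)/r] = 6,100 × [1 − (1+r)^−216] / r = A$727,023.74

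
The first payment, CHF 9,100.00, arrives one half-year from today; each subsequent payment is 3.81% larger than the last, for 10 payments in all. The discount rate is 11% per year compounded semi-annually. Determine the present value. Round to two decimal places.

CHF 80,296.44

Periodic rate r = 0.11/2 per half-year; n is counted in half-years.
Growing ordinary annuity: PV = PMT₁ × [1 − ((1+g)/(1+r))^n] / (r − g) = 9,100 × [1 − ((1+0.0381)/(1+r))^10] / (r − 0.0381) = CHF 80,296.44.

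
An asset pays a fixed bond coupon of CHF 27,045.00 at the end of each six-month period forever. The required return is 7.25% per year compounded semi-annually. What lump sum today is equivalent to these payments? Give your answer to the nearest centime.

Periodic rate r = 0.0725/2 per half-year.
Level perpetuity: PV = PMT / r = 27,045 / (0.0725/2) = CHF 746,068.97.

CHF 746,068.97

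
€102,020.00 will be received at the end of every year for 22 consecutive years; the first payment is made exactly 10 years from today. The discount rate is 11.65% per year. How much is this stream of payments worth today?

€296,054.40

Ordinary annuity of 22 payments, first payment at period 10.
Periodic rate r = 0.1165 per year.
The ordinary-annuity PV formula values the stream one period before the first payment (period 9); discount that back 9 periods:
PV₀ = 102,020 × [1 − (1+r)^−22] / r × (1+r)^−9 = €296,054.40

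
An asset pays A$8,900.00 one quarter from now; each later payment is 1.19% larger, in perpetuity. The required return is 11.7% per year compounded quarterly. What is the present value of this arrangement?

A$512,968.30

Periodic rate r = 0.117/4 per quarter.
Growing perpetuity (Gordon): PV = PMT₁ / (r − g) = 8,900 / (r − 0.0119) = A$512,968.30.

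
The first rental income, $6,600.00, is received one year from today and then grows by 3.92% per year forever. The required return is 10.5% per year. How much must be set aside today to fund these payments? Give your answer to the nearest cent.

Periodic rate r = 0.105 per year.
Growing perpetuity (Gordon): PV = PMT₁ / (r − g) = 6,600 / (r − 0.0392) = $100,303.95.

$100,303.95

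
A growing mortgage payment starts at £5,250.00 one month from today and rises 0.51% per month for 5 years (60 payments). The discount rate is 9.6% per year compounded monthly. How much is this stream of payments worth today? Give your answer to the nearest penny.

Periodic rate r = 0.096/12 per month; n is counted in months.
Growing ordinary annuity: PV = PMT₁ × [1 − ((1+g)/(1+r))^n] / (r − g) = 5,250 × [1 − ((1+0.0051)/(1+r))^60] / (r − 0.0051) = £287,394.43.

£287,394.43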